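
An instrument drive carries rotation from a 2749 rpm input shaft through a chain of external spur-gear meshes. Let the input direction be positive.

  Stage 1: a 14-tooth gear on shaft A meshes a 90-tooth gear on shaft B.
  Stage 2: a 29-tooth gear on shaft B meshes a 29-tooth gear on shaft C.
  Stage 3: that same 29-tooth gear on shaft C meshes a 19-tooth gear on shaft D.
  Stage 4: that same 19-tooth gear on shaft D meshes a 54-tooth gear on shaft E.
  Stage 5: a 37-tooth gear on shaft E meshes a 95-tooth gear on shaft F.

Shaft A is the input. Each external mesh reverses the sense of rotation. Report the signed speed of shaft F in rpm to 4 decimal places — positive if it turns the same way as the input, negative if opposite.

-89.4422 rpm (opposite to input, |ω| = 89.4422 rpm)

Stage 1 [14T→90T]: ω = 2749.0000×14/90 = 427.6222 rpm, dir flips to −; running = −427.6222
Stage 2 [29T→29T]: ω = 427.6222×29/29 = 427.6222 rpm, dir flips to +; running = +427.6222
Stage 3 [29T→19T]: ω = 427.6222×29/19 = 652.6865 rpm, dir flips to −; running = −652.6865
Stage 4 [19T→54T]: ω = 652.6865×19/54 = 229.6490 rpm, dir flips to +; running = +229.6490
Stage 5 [37T→95T]: ω = 229.6490×37/95 = 89.4422 rpm, dir flips to −; running = −89.4422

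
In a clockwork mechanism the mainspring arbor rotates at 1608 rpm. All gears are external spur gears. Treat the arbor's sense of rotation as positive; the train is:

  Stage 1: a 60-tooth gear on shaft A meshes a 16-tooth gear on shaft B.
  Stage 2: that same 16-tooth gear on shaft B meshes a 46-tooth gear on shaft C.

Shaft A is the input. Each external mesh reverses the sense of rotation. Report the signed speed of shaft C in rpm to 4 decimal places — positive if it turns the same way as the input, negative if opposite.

Stage 1 [60T→16T]: ω = 1608.0000×60/16 = 6030.0000 rpm, dir flips to −; running = −6030.0000
Stage 2 [16T→46T]: ω = 6030.0000×16/46 = 2097.3913 rpm, dir flips to +; running = +2097.3913

+2097.3913 rpm (same as input, |ω| = 2097.3913 rpm)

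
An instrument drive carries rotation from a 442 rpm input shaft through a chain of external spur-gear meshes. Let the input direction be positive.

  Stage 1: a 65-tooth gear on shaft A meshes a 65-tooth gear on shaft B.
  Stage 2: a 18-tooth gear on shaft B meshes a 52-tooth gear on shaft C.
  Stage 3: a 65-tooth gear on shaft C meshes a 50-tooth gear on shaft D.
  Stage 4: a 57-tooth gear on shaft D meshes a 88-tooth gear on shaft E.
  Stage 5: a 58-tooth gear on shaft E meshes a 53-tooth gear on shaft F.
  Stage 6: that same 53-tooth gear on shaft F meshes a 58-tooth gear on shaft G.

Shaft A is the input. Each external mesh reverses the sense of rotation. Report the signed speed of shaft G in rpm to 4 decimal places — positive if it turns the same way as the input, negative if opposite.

+128.8330 rpm (same as input, |ω| = 128.8330 rpm)

Stage 1 [65T→65T]: ω = 442.0000×65/65 = 442.0000 rpm, dir flips to −; running = −442.0000
Stage 2 [18T→52T]: ω = 442.0000×18/52 = 153.0000 rpm, dir flips to +; running = +153.0000
Stage 3 [65T→50T]: ω = 153.0000×65/50 = 198.9000 rpm, dir flips to −; running = −198.9000
Stage 4 [57T→88T]: ω = 198.9000×57/88 = 128.8330 rpm, dir flips to +; running = +128.8330
Stage 5 [58T→53T]: ω = 128.8330×58/53 = 140.9870 rpm, dir flips to −; running = −140.9870
Stage 6 [53T→58T]: ω = 140.9870×53/58 = 128.8330 rpm, dir flips to +; running = +128.8330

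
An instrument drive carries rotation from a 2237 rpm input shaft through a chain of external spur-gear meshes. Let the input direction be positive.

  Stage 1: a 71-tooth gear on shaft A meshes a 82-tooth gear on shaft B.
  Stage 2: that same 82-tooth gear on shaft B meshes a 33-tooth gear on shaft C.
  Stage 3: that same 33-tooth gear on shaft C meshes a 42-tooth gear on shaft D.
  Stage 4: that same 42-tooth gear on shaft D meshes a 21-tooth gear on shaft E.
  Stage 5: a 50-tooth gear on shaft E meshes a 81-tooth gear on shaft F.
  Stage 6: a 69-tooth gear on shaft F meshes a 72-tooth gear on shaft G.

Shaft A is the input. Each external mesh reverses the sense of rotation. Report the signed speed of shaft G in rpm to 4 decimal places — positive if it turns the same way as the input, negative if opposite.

Stage 1 [71T→82T]: ω = 2237.0000×71/82 = 1936.9146 rpm, dir flips to −; running = −1936.9146
Stage 2 [82T→33T]: ω = 1936.9146×82/33 = 4812.9394 rpm, dir flips to +; running = +4812.9394
Stage 3 [33T→42T]: ω = 4812.9394×33/42 = 3781.5952 rpm, dir flips to −; running = −3781.5952
Stage 4 [42T→21T]: ω = 3781.5952×42/21 = 7563.1905 rpm, dir flips to +; running = +7563.1905
Stage 5 [50T→81T]: ω = 7563.1905×50/81 = 4668.6361 rpm, dir flips to −; running = −4668.6361
Stage 6 [69T→72T]: ω = 4668.6361×69/72 = 4474.1096 rpm, dir flips to +; running = +4474.1096

+4474.1096 rpm (same as input, |ω| = 4474.1096 rpm)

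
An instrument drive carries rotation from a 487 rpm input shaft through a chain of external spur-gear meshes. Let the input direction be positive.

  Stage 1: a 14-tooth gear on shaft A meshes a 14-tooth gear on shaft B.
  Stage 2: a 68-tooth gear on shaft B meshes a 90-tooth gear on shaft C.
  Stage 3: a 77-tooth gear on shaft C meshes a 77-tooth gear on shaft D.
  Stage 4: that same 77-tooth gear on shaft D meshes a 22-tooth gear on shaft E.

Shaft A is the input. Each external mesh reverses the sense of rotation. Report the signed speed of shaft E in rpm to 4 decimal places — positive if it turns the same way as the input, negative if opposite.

+1287.8444 rpm (same as input, |ω| = 1287.8444 rpm)

Stage 1 [14T→14T]: ω = 487.0000×14/14 = 487.0000 rpm, dir flips to −; running = −487.0000
Stage 2 [68T→90T]: ω = 487.0000×68/90 = 367.9556 rpm, dir flips to +; running = +367.9556
Stage 3 [77T→77T]: ω = 367.9556×77/77 = 367.9556 rpm, dir flips to −; running = −367.9556
Stage 4 [77T→22T]: ω = 367.9556×77/22 = 1287.8444 rpm, dir flips to +; running = +1287.8444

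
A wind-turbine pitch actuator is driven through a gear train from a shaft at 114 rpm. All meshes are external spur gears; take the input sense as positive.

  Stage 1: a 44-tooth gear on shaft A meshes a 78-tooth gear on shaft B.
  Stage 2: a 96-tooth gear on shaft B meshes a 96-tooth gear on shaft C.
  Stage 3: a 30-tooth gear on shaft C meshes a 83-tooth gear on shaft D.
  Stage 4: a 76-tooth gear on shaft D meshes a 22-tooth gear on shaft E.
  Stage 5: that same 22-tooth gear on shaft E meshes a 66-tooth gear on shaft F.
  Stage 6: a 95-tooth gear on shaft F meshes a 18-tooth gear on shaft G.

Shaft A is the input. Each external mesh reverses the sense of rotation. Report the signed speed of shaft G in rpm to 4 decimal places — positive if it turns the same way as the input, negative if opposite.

+141.2625 rpm (same as input, |ω| = 141.2625 rpm)

Stage 1 [44T→78T]: ω = 114.0000×44/78 = 64.3077 rpm, dir flips to −; running = −64.3077
Stage 2 [96T→96T]: ω = 64.3077×96/96 = 64.3077 rpm, dir flips to +; running = +64.3077
Stage 3 [30T→83T]: ω = 64.3077×30/83 = 23.2437 rpm, dir flips to −; running = −23.2437
Stage 4 [76T→22T]: ω = 23.2437×76/22 = 80.2966 rpm, dir flips to +; running = +80.2966
Stage 5 [22T→66T]: ω = 80.2966×22/66 = 26.7655 rpm, dir flips to −; running = −26.7655
Stage 6 [95T→18T]: ω = 26.7655×95/18 = 141.2625 rpm, dir flips to +; running = +141.2625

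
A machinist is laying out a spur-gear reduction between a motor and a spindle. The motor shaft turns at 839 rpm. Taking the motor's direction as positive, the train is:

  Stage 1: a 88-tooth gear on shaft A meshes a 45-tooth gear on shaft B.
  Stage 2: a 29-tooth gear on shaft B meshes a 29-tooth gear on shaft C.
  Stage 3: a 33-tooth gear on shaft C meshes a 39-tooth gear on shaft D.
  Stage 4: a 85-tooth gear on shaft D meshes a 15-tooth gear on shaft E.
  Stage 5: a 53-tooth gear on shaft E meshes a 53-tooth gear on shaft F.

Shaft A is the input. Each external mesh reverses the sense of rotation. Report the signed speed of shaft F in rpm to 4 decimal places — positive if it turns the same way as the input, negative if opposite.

-7866.9994 rpm (opposite to input, |ω| = 7866.9994 rpm)

Stage 1 [88T→45T]: ω = 839.0000×88/45 = 1640.7111 rpm, dir flips to −; running = −1640.7111
Stage 2 [29T→29T]: ω = 1640.7111×29/29 = 1640.7111 rpm, dir flips to +; running = +1640.7111
Stage 3 [33T→39T]: ω = 1640.7111×33/39 = 1388.2940 rpm, dir flips to −; running = −1388.2940
Stage 4 [85T→15T]: ω = 1388.2940×85/15 = 7866.9994 rpm, dir flips to +; running = +7866.9994
Stage 5 [53T→53T]: ω = 7866.9994×53/53 = 7866.9994 rpm, dir flips to −; running = −7866.9994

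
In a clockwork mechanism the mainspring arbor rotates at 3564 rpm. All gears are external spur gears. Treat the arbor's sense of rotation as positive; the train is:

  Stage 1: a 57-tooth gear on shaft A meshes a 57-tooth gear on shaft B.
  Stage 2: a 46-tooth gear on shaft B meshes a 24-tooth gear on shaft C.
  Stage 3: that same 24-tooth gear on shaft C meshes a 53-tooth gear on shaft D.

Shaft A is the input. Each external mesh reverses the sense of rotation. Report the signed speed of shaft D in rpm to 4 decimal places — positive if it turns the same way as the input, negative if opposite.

Stage 1 [57T→57T]: ω = 3564.0000×57/57 = 3564.0000 rpm, dir flips to −; running = −3564.0000
Stage 2 [46T→24T]: ω = 3564.0000×46/24 = 6831.0000 rpm, dir flips to +; running = +6831.0000
Stage 3 [24T→53T]: ω = 6831.0000×24/53 = 3093.2830 rpm, dir flips to −; running = −3093.2830

-3093.2830 rpm (opposite to input, |ω| = 3093.2830 rpm)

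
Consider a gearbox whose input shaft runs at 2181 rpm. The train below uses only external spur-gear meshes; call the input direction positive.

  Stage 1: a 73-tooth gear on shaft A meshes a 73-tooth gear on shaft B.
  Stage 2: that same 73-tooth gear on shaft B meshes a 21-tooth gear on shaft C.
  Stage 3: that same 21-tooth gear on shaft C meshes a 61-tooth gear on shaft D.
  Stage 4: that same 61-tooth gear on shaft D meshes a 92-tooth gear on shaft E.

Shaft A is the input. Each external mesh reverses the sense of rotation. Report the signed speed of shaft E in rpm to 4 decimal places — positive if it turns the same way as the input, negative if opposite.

Stage 1 [73T→73T]: ω = 2181.0000×73/73 = 2181.0000 rpm, dir flips to −; running = −2181.0000
Stage 2 [73T→21T]: ω = 2181.0000×73/21 = 7581.5714 rpm, dir flips to +; running = +7581.5714
Stage 3 [21T→61T]: ω = 7581.5714×21/61 = 2610.0492 rpm, dir flips to −; running = −2610.0492
Stage 4 [61T→92T]: ω = 2610.0492×61/92 = 1730.5761 rpm, dir flips to +; running = +1730.5761

+1730.5761 rpm (same as input, |ω| = 1730.5761 rpm)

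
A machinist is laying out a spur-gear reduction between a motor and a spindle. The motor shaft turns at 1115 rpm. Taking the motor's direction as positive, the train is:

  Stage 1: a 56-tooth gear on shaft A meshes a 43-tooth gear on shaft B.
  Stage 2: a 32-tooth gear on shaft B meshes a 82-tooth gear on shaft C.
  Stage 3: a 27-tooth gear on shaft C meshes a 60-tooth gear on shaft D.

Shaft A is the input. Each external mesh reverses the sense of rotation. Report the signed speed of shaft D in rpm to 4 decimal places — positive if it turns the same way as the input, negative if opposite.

-255.0017 rpm (opposite to input, |ω| = 255.0017 rpm)

Stage 1 [56T→43T]: ω = 1115.0000×56/43 = 1452.0930 rpm, dir flips to −; running = −1452.0930
Stage 2 [32T→82T]: ω = 1452.0930×32/82 = 566.6704 rpm, dir flips to +; running = +566.6704
Stage 3 [27T→60T]: ω = 566.6704×27/60 = 255.0017 rpm, dir flips to −; running = −255.0017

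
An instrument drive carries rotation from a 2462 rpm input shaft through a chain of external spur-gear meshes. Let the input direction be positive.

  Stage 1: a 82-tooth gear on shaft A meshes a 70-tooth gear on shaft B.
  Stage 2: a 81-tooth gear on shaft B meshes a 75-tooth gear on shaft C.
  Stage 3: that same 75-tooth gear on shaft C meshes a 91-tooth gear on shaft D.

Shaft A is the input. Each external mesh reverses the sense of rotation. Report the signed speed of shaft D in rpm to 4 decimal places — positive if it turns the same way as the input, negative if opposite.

Stage 1 [82T→70T]: ω = 2462.0000×82/70 = 2884.0571 rpm, dir flips to −; running = −2884.0571
Stage 2 [81T→75T]: ω = 2884.0571×81/75 = 3114.7817 rpm, dir flips to +; running = +3114.7817
Stage 3 [75T→91T]: ω = 3114.7817×75/91 = 2567.1278 rpm, dir flips to −; running = −2567.1278

-2567.1278 rpm (opposite to input, |ω| = 2567.1278 rpm)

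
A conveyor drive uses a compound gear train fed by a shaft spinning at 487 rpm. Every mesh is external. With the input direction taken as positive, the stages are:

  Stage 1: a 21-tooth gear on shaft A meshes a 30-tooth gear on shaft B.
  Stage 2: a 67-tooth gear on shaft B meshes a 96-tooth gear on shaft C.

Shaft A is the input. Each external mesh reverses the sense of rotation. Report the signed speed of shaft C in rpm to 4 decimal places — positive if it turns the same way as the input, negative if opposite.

+237.9198 rpm (same as input, |ω| = 237.9198 rpm)

Stage 1 [21T→30T]: ω = 487.0000×21/30 = 340.9000 rpm, dir flips to −; running = −340.9000
Stage 2 [67T→96T]: ω = 340.9000×67/96 = 237.9198 rpm, dir flips to +; running = +237.9198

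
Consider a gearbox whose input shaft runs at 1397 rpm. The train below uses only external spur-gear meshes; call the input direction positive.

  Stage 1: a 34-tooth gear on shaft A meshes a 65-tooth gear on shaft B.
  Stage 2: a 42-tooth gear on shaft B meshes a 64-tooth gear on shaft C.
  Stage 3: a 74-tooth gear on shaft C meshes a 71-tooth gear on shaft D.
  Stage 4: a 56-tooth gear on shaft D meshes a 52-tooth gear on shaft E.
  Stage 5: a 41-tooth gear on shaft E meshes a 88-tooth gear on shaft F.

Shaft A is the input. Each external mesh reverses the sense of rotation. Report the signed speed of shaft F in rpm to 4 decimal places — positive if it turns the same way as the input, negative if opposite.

Stage 1 [34T→65T]: ω = 1397.0000×34/65 = 730.7385 rpm, dir flips to −; running = −730.7385
Stage 2 [42T→64T]: ω = 730.7385×42/64 = 479.5471 rpm, dir flips to +; running = +479.5471
Stage 3 [74T→71T]: ω = 479.5471×74/71 = 499.8097 rpm, dir flips to −; running = −499.8097
Stage 4 [56T→52T]: ω = 499.8097×56/52 = 538.2566 rpm, dir flips to +; running = +538.2566
Stage 5 [41T→88T]: ω = 538.2566×41/88 = 250.7786 rpm, dir flips to −; running = −250.7786

-250.7786 rpm (opposite to input, |ω| = 250.7786 rpm)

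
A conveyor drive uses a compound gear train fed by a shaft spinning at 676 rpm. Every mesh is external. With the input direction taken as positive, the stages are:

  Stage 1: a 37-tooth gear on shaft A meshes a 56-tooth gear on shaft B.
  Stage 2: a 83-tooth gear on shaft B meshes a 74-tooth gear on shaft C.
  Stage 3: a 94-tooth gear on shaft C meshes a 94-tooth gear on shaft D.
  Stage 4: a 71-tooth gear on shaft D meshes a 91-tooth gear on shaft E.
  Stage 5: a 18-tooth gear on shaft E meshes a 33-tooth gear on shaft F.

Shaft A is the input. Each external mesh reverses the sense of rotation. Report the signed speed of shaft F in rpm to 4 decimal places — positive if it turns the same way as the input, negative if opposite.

-213.1976 rpm (opposite to input, |ω| = 213.1976 rpm)

Stage 1 [37T→56T]: ω = 676.0000×37/56 = 446.6429 rpm, dir flips to −; running = −446.6429
Stage 2 [83T→74T]: ω = 446.6429×83/74 = 500.9643 rpm, dir flips to +; running = +500.9643
Stage 3 [94T→94T]: ω = 500.9643×94/94 = 500.9643 rpm, dir flips to −; running = −500.9643
Stage 4 [71T→91T]: ω = 500.9643×71/91 = 390.8622 rpm, dir flips to +; running = +390.8622
Stage 5 [18T→33T]: ω = 390.8622×18/33 = 213.1976 rpm, dir flips to −; running = −213.1976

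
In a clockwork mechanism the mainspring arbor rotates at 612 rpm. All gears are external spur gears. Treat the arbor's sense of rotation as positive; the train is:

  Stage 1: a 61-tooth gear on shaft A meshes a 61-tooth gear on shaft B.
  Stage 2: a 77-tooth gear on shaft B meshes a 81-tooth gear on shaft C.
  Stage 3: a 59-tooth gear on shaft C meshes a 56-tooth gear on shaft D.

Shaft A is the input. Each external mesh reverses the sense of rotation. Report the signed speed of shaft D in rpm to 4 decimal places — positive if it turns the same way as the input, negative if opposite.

-612.9444 rpm (opposite to input, |ω| = 612.9444 rpm)

Stage 1 [61T→61T]: ω = 612.0000×61/61 = 612.0000 rpm, dir flips to −; running = −612.0000
Stage 2 [77T→81T]: ω = 612.0000×77/81 = 581.7778 rpm, dir flips to +; running = +581.7778
Stage 3 [59T→56T]: ω = 581.7778×59/56 = 612.9444 rpm, dir flips to −; running = −612.9444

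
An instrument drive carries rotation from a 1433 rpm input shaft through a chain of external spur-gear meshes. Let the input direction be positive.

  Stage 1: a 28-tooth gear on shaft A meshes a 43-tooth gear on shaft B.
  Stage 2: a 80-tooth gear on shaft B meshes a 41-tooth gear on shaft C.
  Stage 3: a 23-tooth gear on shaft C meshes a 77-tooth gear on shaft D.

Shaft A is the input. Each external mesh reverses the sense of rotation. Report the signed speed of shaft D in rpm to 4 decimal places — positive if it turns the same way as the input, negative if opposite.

Stage 1 [28T→43T]: ω = 1433.0000×28/43 = 933.1163 rpm, dir flips to −; running = −933.1163
Stage 2 [80T→41T]: ω = 933.1163×80/41 = 1820.7147 rpm, dir flips to +; running = +1820.7147
Stage 3 [23T→77T]: ω = 1820.7147×23/77 = 543.8498 rpm, dir flips to −; running = −543.8498

-543.8498 rpm (opposite to input, |ω| = 543.8498 rpm)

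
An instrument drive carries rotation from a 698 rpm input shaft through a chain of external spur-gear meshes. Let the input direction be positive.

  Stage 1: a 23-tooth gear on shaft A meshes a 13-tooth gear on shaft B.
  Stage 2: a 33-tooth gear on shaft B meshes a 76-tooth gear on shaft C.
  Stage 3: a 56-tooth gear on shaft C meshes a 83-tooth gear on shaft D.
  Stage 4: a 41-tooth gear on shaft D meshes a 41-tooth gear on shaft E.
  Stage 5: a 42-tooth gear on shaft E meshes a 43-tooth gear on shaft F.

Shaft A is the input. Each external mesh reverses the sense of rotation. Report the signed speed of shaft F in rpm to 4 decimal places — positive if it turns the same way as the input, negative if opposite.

-353.3711 rpm (opposite to input, |ω| = 353.3711 rpm)

Stage 1 [23T→13T]: ω = 698.0000×23/13 = 1234.9231 rpm, dir flips to −; running = −1234.9231
Stage 2 [33T→76T]: ω = 1234.9231×33/76 = 536.2166 rpm, dir flips to +; running = +536.2166
Stage 3 [56T→83T]: ω = 536.2166×56/83 = 361.7847 rpm, dir flips to −; running = −361.7847
Stage 4 [41T→41T]: ω = 361.7847×41/41 = 361.7847 rpm, dir flips to +; running = +361.7847
Stage 5 [42T→43T]: ω = 361.7847×42/43 = 353.3711 rpm, dir flips to −; running = −353.3711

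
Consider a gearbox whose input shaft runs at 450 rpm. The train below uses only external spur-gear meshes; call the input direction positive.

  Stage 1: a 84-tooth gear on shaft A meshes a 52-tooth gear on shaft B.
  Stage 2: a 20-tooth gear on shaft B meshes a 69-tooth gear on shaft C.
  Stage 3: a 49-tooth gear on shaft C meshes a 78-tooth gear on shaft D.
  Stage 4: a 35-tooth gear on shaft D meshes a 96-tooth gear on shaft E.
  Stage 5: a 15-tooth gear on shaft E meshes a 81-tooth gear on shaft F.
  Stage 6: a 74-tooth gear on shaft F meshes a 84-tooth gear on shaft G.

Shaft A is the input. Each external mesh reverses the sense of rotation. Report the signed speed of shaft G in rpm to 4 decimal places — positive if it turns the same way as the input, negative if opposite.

Stage 1 [84T→52T]: ω = 450.0000×84/52 = 726.9231 rpm, dir flips to −; running = −726.9231
Stage 2 [20T→69T]: ω = 726.9231×20/69 = 210.7023 rpm, dir flips to +; running = +210.7023
Stage 3 [49T→78T]: ω = 210.7023×49/78 = 132.3643 rpm, dir flips to −; running = −132.3643
Stage 4 [35T→96T]: ω = 132.3643×35/96 = 48.2578 rpm, dir flips to +; running = +48.2578
Stage 5 [15T→81T]: ω = 48.2578×15/81 = 8.9366 rpm, dir flips to −; running = −8.9366
Stage 6 [74T→84T]: ω = 8.9366×74/84 = 7.8727 rpm, dir flips to +; running = +7.8727

+7.8727 rpm (same as input, |ω| = 7.8727 rpm)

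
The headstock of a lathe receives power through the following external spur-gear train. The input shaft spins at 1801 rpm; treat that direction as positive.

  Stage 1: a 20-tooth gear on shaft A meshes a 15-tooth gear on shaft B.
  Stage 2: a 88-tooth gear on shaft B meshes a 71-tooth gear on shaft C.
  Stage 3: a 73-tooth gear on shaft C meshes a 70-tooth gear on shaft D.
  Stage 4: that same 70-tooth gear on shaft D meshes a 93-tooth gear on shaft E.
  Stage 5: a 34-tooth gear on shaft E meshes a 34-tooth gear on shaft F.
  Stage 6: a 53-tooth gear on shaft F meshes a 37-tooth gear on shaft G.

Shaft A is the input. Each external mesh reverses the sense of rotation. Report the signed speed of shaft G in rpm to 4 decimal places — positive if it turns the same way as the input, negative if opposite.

+3346.5000 rpm (same as input, |ω| = 3346.5000 rpm)

Stage 1 [20T→15T]: ω = 1801.0000×20/15 = 2401.3333 rpm, dir flips to −; running = −2401.3333
Stage 2 [88T→71T]: ω = 2401.3333×88/71 = 2976.3005 rpm, dir flips to +; running = +2976.3005
Stage 3 [73T→70T]: ω = 2976.3005×73/70 = 3103.8562 rpm, dir flips to −; running = −3103.8562
Stage 4 [70T→93T]: ω = 3103.8562×70/93 = 2336.2359 rpm, dir flips to +; running = +2336.2359
Stage 5 [34T→34T]: ω = 2336.2359×34/34 = 2336.2359 rpm, dir flips to −; running = −2336.2359
Stage 6 [53T→37T]: ω = 2336.2359×53/37 = 3346.5000 rpm, dir flips to +; running = +3346.5000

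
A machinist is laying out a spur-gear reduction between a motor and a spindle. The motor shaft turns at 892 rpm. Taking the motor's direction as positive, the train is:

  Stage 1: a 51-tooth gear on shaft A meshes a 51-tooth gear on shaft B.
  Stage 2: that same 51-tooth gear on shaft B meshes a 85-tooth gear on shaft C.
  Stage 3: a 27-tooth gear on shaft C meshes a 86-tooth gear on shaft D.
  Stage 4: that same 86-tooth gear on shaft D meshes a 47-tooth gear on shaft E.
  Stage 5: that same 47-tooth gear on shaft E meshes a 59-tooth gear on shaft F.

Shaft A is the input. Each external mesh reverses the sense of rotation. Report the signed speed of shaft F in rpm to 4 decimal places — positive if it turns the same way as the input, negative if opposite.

-244.9220 rpm (opposite to input, |ω| = 244.9220 rpm)

Stage 1 [51T→51T]: ω = 892.0000×51/51 = 892.0000 rpm, dir flips to −; running = −892.0000
Stage 2 [51T→85T]: ω = 892.0000×51/85 = 535.2000 rpm, dir flips to +; running = +535.2000
Stage 3 [27T→86T]: ω = 535.2000×27/86 = 168.0279 rpm, dir flips to −; running = −168.0279
Stage 4 [86T→47T]: ω = 168.0279×86/47 = 307.4553 rpm, dir flips to +; running = +307.4553
Stage 5 [47T→59T]: ω = 307.4553×47/59 = 244.9220 rpm, dir flips to −; running = −244.9220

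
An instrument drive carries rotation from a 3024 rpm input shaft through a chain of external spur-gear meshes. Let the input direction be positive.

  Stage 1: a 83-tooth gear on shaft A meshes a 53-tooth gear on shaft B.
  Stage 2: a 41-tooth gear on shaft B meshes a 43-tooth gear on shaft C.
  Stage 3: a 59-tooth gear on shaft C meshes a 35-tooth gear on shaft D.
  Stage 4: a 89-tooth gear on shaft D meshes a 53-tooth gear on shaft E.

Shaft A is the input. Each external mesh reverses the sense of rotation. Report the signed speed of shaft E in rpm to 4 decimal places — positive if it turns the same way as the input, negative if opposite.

Stage 1 [83T→53T]: ω = 3024.0000×83/53 = 4735.6981 rpm, dir flips to −; running = −4735.6981
Stage 2 [41T→43T]: ω = 4735.6981×41/43 = 4515.4331 rpm, dir flips to +; running = +4515.4331
Stage 3 [59T→35T]: ω = 4515.4331×59/35 = 7611.7301 rpm, dir flips to −; running = −7611.7301
Stage 4 [89T→53T]: ω = 7611.7301×89/53 = 12781.9618 rpm, dir flips to +; running = +12781.9618

+12781.9618 rpm (same as input, |ω| = 12781.9618 rpm)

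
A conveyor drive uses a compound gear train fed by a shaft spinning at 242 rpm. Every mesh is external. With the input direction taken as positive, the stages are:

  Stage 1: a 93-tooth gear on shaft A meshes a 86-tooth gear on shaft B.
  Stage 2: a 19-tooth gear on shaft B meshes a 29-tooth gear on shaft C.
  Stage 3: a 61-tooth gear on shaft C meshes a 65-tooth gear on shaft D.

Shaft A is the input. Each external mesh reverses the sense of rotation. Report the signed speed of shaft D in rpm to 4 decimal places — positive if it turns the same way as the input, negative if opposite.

-160.9059 rpm (opposite to input, |ω| = 160.9059 rpm)

Stage 1 [93T→86T]: ω = 242.0000×93/86 = 261.6977 rpm, dir flips to −; running = −261.6977
Stage 2 [19T→29T]: ω = 261.6977×19/29 = 171.4571 rpm, dir flips to +; running = +171.4571
Stage 3 [61T→65T]: ω = 171.4571×61/65 = 160.9059 rpm, dir flips to −; running = −160.9059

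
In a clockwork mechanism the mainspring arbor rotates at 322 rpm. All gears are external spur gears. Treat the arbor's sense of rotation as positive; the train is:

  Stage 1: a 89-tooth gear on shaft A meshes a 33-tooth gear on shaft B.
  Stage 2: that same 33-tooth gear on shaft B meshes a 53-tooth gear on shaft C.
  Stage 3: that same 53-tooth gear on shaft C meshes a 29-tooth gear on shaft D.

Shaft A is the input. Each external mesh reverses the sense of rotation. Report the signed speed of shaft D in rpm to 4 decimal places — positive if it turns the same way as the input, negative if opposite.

-988.2069 rpm (opposite to input, |ω| = 988.2069 rpm)

Stage 1 [89T→33T]: ω = 322.0000×89/33 = 868.4242 rpm, dir flips to −; running = −868.4242
Stage 2 [33T→53T]: ω = 868.4242×33/53 = 540.7170 rpm, dir flips to +; running = +540.7170
Stage 3 [53T→29T]: ω = 540.7170×53/29 = 988.2069 rpm, dir flips to −; running = −988.2069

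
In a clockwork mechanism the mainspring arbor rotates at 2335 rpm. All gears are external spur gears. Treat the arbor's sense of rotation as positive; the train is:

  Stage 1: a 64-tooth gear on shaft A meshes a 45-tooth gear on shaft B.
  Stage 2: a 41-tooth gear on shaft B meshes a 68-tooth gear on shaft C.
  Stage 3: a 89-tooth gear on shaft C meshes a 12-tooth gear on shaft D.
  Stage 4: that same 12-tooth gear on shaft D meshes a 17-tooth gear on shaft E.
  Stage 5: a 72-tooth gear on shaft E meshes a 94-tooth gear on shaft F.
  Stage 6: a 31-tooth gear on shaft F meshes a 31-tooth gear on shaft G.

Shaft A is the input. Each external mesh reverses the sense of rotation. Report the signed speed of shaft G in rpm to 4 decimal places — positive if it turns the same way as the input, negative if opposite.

Stage 1 [64T→45T]: ω = 2335.0000×64/45 = 3320.8889 rpm, dir flips to −; running = −3320.8889
Stage 2 [41T→68T]: ω = 3320.8889×41/68 = 2002.3007 rpm, dir flips to +; running = +2002.3007
Stage 3 [89T→12T]: ω = 2002.3007×89/12 = 14850.3965 rpm, dir flips to −; running = −14850.3965
Stage 4 [12T→17T]: ω = 14850.3965×12/17 = 10482.6328 rpm, dir flips to +; running = +10482.6328
Stage 5 [72T→94T]: ω = 10482.6328×72/94 = 8029.2507 rpm, dir flips to −; running = −8029.2507
Stage 6 [31T→31T]: ω = 8029.2507×31/31 = 8029.2507 rpm, dir flips to +; running = +8029.2507

+8029.2507 rpm (same as input, |ω| = 8029.2507 rpm)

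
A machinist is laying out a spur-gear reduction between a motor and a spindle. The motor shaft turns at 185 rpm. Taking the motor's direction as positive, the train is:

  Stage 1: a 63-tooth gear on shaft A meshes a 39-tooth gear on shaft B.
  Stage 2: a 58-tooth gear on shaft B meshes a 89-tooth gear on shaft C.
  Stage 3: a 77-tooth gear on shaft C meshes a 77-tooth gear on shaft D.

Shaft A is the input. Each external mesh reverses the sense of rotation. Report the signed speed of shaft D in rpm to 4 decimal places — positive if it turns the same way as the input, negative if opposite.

-194.7537 rpm (opposite to input, |ω| = 194.7537 rpm)

Stage 1 [63T→39T]: ω = 185.0000×63/39 = 298.8462 rpm, dir flips to −; running = −298.8462
Stage 2 [58T→89T]: ω = 298.8462×58/89 = 194.7537 rpm, dir flips to +; running = +194.7537
Stage 3 [77T→77T]: ω = 194.7537×77/77 = 194.7537 rpm, dir flips to −; running = −194.7537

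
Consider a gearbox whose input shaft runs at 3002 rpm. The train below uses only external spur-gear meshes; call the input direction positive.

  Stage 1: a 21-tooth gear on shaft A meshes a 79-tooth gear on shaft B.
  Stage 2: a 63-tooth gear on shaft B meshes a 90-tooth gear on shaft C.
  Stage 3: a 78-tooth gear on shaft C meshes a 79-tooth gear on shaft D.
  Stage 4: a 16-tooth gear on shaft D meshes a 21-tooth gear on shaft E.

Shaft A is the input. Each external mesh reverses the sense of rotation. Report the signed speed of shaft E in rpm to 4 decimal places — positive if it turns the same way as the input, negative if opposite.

Stage 1 [21T→79T]: ω = 3002.0000×21/79 = 798.0000 rpm, dir flips to −; running = −798.0000
Stage 2 [63T→90T]: ω = 798.0000×63/90 = 558.6000 rpm, dir flips to +; running = +558.6000
Stage 3 [78T→79T]: ω = 558.6000×78/79 = 551.5291 rpm, dir flips to −; running = −551.5291
Stage 4 [16T→21T]: ω = 551.5291×16/21 = 420.2127 rpm, dir flips to +; running = +420.2127

+420.2127 rpm (same as input, |ω| = 420.2127 rpm)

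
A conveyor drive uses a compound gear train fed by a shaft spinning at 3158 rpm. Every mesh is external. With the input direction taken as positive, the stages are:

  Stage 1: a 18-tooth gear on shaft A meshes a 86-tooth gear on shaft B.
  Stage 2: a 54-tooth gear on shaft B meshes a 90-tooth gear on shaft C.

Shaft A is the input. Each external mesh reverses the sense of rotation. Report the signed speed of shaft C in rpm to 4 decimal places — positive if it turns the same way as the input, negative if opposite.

Stage 1 [18T→86T]: ω = 3158.0000×18/86 = 660.9767 rpm, dir flips to −; running = −660.9767
Stage 2 [54T→90T]: ω = 660.9767×54/90 = 396.5860 rpm, dir flips to +; running = +396.5860

+396.5860 rpm (same as input, |ω| = 396.5860 rpm)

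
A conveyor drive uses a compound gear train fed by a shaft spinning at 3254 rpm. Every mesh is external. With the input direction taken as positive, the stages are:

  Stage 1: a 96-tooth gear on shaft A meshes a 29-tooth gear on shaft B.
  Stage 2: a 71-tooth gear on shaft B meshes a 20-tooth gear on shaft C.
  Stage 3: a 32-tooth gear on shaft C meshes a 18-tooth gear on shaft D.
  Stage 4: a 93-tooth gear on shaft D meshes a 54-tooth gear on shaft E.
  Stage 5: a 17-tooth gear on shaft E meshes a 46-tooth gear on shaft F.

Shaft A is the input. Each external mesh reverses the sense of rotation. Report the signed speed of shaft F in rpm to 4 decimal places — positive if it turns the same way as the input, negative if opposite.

-43269.0030 rpm (opposite to input, |ω| = 43269.0030 rpm)

Stage 1 [96T→29T]: ω = 3254.0000×96/29 = 10771.8621 rpm, dir flips to −; running = −10771.8621
Stage 2 [71T→20T]: ω = 10771.8621×71/20 = 38240.1103 rpm, dir flips to +; running = +38240.1103
Stage 3 [32T→18T]: ω = 38240.1103×32/18 = 67982.4184 rpm, dir flips to −; running = −67982.4184
Stage 4 [93T→54T]: ω = 67982.4184×93/54 = 117080.8317 rpm, dir flips to +; running = +117080.8317
Stage 5 [17T→46T]: ω = 117080.8317×17/46 = 43269.0030 rpm, dir flips to −; running = −43269.0030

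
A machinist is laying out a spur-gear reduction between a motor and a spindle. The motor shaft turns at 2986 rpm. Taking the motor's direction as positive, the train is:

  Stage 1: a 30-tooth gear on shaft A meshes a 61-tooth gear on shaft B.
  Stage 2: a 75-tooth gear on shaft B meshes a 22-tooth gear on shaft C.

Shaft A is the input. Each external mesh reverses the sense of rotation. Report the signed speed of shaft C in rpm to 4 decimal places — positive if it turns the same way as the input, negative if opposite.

+5006.3338 rpm (same as input, |ω| = 5006.3338 rpm)

Stage 1 [30T→61T]: ω = 2986.0000×30/61 = 1468.5246 rpm, dir flips to −; running = −1468.5246
Stage 2 [75T→22T]: ω = 1468.5246×75/22 = 5006.3338 rpm, dir flips to +; running = +5006.3338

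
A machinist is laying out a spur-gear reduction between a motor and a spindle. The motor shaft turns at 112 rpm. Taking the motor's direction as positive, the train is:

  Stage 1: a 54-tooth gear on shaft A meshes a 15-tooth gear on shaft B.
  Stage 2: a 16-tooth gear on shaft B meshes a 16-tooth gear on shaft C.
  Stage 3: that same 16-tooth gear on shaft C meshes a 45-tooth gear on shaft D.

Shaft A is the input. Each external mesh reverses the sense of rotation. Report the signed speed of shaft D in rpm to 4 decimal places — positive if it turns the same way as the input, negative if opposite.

Stage 1 [54T→15T]: ω = 112.0000×54/15 = 403.2000 rpm, dir flips to −; running = −403.2000
Stage 2 [16T→16T]: ω = 403.2000×16/16 = 403.2000 rpm, dir flips to +; running = +403.2000
Stage 3 [16T→45T]: ω = 403.2000×16/45 = 143.3600 rpm, dir flips to −; running = −143.3600

-143.3600 rpm (opposite to input, |ω| = 143.3600 rpm)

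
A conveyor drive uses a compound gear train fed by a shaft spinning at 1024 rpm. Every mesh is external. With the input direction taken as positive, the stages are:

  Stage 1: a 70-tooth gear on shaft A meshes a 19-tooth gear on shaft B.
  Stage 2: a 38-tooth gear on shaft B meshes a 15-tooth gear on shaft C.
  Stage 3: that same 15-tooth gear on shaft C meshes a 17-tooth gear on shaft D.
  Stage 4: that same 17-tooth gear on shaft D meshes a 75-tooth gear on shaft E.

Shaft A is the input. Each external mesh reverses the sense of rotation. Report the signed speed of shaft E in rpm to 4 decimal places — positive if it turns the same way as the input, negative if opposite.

Stage 1 [70T→19T]: ω = 1024.0000×70/19 = 3772.6316 rpm, dir flips to −; running = −3772.6316
Stage 2 [38T→15T]: ω = 3772.6316×38/15 = 9557.3333 rpm, dir flips to +; running = +9557.3333
Stage 3 [15T→17T]: ω = 9557.3333×15/17 = 8432.9412 rpm, dir flips to −; running = −8432.9412
Stage 4 [17T→75T]: ω = 8432.9412×17/75 = 1911.4667 rpm, dir flips to +; running = +1911.4667

+1911.4667 rpm (same as input, |ω| = 1911.4667 rpm)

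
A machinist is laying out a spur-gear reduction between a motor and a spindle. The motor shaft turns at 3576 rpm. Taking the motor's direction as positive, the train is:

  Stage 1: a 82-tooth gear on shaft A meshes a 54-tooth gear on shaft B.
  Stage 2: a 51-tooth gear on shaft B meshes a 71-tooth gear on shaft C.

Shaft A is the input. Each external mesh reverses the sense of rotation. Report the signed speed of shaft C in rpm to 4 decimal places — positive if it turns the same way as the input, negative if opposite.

Stage 1 [82T→54T]: ω = 3576.0000×82/54 = 5430.2222 rpm, dir flips to −; running = −5430.2222
Stage 2 [51T→71T]: ω = 5430.2222×51/71 = 3900.5822 rpm, dir flips to +; running = +3900.5822

+3900.5822 rpm (same as input, |ω| = 3900.5822 rpm)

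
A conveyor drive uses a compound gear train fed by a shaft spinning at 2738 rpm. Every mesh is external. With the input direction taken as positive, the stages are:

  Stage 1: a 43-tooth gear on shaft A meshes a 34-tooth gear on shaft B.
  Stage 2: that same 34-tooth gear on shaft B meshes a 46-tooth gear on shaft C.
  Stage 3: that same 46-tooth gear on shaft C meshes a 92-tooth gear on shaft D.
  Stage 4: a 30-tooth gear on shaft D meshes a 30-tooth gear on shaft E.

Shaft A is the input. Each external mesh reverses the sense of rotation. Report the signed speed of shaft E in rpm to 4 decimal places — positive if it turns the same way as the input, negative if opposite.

+1279.7174 rpm (same as input, |ω| = 1279.7174 rpm)

Stage 1 [43T→34T]: ω = 2738.0000×43/34 = 3462.7647 rpm, dir flips to −; running = −3462.7647
Stage 2 [34T→46T]: ω = 3462.7647×34/46 = 2559.4348 rpm, dir flips to +; running = +2559.4348
Stage 3 [46T→92T]: ω = 2559.4348×46/92 = 1279.7174 rpm, dir flips to −; running = −1279.7174
Stage 4 [30T→30T]: ω = 1279.7174×30/30 = 1279.7174 rpm, dir flips to +; running = +1279.7174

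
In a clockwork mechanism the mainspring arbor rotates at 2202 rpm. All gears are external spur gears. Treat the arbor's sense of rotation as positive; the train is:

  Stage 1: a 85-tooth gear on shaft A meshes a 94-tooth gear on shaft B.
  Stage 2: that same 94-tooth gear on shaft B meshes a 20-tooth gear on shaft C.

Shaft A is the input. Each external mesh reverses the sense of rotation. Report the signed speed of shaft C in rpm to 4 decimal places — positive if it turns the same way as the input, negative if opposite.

Stage 1 [85T→94T]: ω = 2202.0000×85/94 = 1991.1702 rpm, dir flips to −; running = −1991.1702
Stage 2 [94T→20T]: ω = 1991.1702×94/20 = 9358.5000 rpm, dir flips to +; running = +9358.5000

+9358.5000 rpm (same as input, |ω| = 9358.5000 rpm)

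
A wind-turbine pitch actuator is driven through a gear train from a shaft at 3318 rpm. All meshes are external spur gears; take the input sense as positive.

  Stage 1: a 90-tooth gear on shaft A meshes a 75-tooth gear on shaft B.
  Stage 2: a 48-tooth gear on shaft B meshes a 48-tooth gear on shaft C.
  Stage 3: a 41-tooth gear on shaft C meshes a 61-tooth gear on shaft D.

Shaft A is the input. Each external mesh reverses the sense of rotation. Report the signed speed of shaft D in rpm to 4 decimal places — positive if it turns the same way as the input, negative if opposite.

Stage 1 [90T→75T]: ω = 3318.0000×90/75 = 3981.6000 rpm, dir flips to −; running = −3981.6000
Stage 2 [48T→48T]: ω = 3981.6000×48/48 = 3981.6000 rpm, dir flips to +; running = +3981.6000
Stage 3 [41T→61T]: ω = 3981.6000×41/61 = 2676.1574 rpm, dir flips to −; running = −2676.1574

-2676.1574 rpm (opposite to input, |ω| = 2676.1574 rpm)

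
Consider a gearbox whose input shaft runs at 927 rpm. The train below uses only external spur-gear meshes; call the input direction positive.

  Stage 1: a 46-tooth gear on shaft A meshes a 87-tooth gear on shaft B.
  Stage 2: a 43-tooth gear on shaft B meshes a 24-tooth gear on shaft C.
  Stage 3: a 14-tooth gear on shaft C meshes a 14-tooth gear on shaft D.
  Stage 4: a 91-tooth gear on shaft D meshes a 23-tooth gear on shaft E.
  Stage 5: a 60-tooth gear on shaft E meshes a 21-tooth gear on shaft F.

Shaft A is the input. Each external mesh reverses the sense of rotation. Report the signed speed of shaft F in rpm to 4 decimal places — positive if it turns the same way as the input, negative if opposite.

Stage 1 [46T→87T]: ω = 927.0000×46/87 = 490.1379 rpm, dir flips to −; running = −490.1379
Stage 2 [43T→24T]: ω = 490.1379×43/24 = 878.1638 rpm, dir flips to +; running = +878.1638
Stage 3 [14T→14T]: ω = 878.1638×14/14 = 878.1638 rpm, dir flips to −; running = −878.1638
Stage 4 [91T→23T]: ω = 878.1638×91/23 = 3474.4741 rpm, dir flips to +; running = +3474.4741
Stage 5 [60T→21T]: ω = 3474.4741×60/21 = 9927.0690 rpm, dir flips to −; running = −9927.0690

-9927.0690 rpm (opposite to input, |ω| = 9927.0690 rpm)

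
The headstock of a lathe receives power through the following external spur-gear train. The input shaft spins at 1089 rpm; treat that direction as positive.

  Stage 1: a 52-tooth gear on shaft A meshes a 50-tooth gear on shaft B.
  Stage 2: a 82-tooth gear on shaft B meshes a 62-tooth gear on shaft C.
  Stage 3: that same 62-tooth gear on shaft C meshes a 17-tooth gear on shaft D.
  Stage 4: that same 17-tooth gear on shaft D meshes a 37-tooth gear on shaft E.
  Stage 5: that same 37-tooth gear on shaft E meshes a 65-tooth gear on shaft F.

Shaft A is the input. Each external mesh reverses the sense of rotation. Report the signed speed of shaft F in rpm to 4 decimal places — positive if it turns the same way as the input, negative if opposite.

-1428.7680 rpm (opposite to input, |ω| = 1428.7680 rpm)

Stage 1 [52T→50T]: ω = 1089.0000×52/50 = 1132.5600 rpm, dir flips to −; running = −1132.5600
Stage 2 [82T→62T]: ω = 1132.5600×82/62 = 1497.9019 rpm, dir flips to +; running = +1497.9019
Stage 3 [62T→17T]: ω = 1497.9019×62/17 = 5462.9365 rpm, dir flips to −; running = −5462.9365
Stage 4 [17T→37T]: ω = 5462.9365×17/37 = 2509.9978 rpm, dir flips to +; running = +2509.9978
Stage 5 [37T→65T]: ω = 2509.9978×37/65 = 1428.7680 rpm, dir flips to −; running = −1428.7680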